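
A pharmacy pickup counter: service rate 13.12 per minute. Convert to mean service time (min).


Mean service time = 1/μ = 1/13.12 minute = 0.07622 minute
In minutes: 0.07622 × 1 = 0.07622 min

Final: 0.07622 min


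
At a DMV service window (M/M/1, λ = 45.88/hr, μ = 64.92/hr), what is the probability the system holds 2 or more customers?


ρ = 45.88/64.92 = 0.7067
P(N ≥ n) = ρ^n = 0.7067^2 = 0.499447

Final: 0.499447


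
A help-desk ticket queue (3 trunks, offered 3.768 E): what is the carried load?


B(3,3.768) = 0.429013 (Erlang-B)
Carried load = a(1 − B) = 3.768·(1 − 0.429013) = 3.768·0.570987 = 2.1515 E

Final: 2.1515 Erlangs


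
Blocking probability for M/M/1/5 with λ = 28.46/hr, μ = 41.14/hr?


ρ = λ/μ = 28.46/41.14 = 0.6918
P_K = (1−ρ)ρ^K/(1−ρ^(K+1)) = (0.3082·0.158436)/(1 − 0.109603)
= 0.048832/0.890397 = 0.054843

Final: 0.054843


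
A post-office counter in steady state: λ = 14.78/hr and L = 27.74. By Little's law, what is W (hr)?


W = L/λ = 27.74/14.78 = 1.8769 hr

Final: 1.8769 hr


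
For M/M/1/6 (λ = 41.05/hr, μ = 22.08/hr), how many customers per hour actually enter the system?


ρ = 1.8591; P_K = (1−ρ)ρ^6/(1−ρ^7) = 0.468218
λ_eff = λ(1 − P_K) = 41.05·(1 − 0.468218) = 41.05·0.531782 = 21.8296 /hr

Final: 21.8296 /hr


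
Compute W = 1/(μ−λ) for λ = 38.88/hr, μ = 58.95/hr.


W = 1/(μ−λ) = 1/(58.95 − 38.88) = 1/20.07 = 0.04983 hr

Final: 0.04983 hr


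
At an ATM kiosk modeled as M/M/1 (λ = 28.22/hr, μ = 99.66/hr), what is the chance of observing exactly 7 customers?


ρ = 28.22/99.66 = 0.2832
P_n = (1−ρ)·ρ^n = (1 − 0.2832)·0.2832^7 = 0.7168·0.0001460 = 0.0001046

Final: 0.0001046


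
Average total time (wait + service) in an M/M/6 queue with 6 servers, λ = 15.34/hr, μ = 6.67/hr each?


a = 2.2999; ρ = 0.3833; P₀ = 0.099929
Lq = P₀·a^c·ρ/(c!(1−ρ)²) = 0.02070
Wq = Lq/λ = 0.02070/15.34 = 0.001349 hr
W = Wq + 1/μ = 0.001349 + 0.14993 = 0.15127 hr

Final: 0.15127 hr


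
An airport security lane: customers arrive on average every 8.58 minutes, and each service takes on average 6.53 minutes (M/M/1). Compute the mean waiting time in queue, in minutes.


λ = 60/8.58 = 6.9930 /hr
μ = 60/6.53 = 9.1884 /hr
ρ = λ/μ = 6.9930/9.1884 = 0.7611
Wq = ρ/(μ−λ) = 0.7611/(9.1884−6.9930) = 0.34667 hr
In minutes: 0.34667·60 = 20.800 min

Final: 20.800 min


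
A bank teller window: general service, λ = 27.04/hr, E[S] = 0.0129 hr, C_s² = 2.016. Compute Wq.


ρ = λ·E[S] = 27.04·0.0129 = 0.3488
E[S²] = E[S]²(1+C_s²) = 0.0129²·(1+2.016) = 0.0005019
Wq = λ·E[S²]/(2(1−ρ)) = 27.04·0.0005019/(2·0.6512) = 0.01042 hr

Final: 0.01042 hr


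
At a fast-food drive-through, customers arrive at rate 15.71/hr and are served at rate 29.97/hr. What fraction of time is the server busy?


ρ = λ/μ = 15.71/29.97 = 0.5242

Final: 0.5242


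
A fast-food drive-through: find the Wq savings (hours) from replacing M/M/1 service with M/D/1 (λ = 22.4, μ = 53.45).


ρ = 22.4/53.45 = 0.4191
Wq(M/M/1) = ρ/(μ−λ) = 0.4191/31.05 = 0.01350 hr
Wq(M/D/1) = ρ/(2(μ−λ)) = 0.006749 hr
Savings = 0.01350 − 0.006749 = 0.006749 hr

Final: 0.006749 hr


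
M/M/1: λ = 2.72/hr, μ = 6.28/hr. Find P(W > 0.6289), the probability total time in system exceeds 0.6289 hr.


W ~ Exponential(μ−λ) for M/M/1.
μ − λ = 6.28 − 2.72 = 3.5600
P(W > t) = e^{−(μ−λ)t} = e^{−2.2389} = 0.106577

Final: 0.106577


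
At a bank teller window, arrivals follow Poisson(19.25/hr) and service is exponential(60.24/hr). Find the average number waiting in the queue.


ρ = 19.25/60.24 = 0.3196
Lq = ρ²/(1−ρ) = 0.1021/0.6804 = 0.1501

Final: 0.1501


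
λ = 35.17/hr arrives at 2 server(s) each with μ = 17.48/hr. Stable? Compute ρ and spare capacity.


Total capacity cμ = 2·17.48 = 34.96/hr
ρ = λ/(cμ) = 35.17/34.96 = 1.0060
Stable ⇔ ρ < 1: NO
Spare capacity = cμ − λ = 34.96 − 35.17 = -0.21/hr

Final: ρ = 1.0060; unstable; margin = -0.21/hr


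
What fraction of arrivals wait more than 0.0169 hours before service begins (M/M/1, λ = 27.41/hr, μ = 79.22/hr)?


ρ = 27.41/79.22 = 0.3460
P(Wq > t) = ρ·e^{−(μ−λ)t} = 0.3460·e^{−0.8756}
= 0.3460·0.416617 = 0.144149

Final: 0.144149


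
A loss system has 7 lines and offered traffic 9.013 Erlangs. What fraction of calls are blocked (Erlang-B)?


B(c,a) = (a^c/c!) / Σ_{k=0}^{c} a^k/k!
a^7/7! = 958.638929
Σ terms (k=0..7): 1.00000 + 9.01300 + 40.61708 + 122.02726 + 274.95793 + 495.63916 + 744.53262 + 958.63893 = 2646.425976
B = 958.638929/2646.425976 = 0.362239

Final: 0.362239


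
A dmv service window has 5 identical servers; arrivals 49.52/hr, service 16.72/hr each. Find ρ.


ρ = λ/(cμ) = 49.52/(5·16.72) = 49.52/83.60 = 0.5923

Final: 0.5923


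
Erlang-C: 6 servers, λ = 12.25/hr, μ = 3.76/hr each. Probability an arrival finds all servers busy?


a = λ/μ = 3.2580; ρ = a/6 = 0.5430
P₀ = 0.037430 (from M/M/c formula)
C(c,a) = [a^c/(c!(1−ρ))]·P₀ = [1195.88512/(720·0.4570)]·0.037430
= 3.63444·0.037430 = 0.136037

Final: 0.136037


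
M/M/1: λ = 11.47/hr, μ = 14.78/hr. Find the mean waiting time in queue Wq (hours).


ρ = 11.47/14.78 = 0.7760
Wq = ρ/(μ−λ) = 0.7760/(14.78 − 11.47) = 0.7760/3.31 = 0.2345 hr

Final: 0.2345 hr


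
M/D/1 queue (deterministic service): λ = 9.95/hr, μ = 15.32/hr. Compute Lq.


ρ = 9.95/15.32 = 0.6495
M/D/1: Lq = ρ²/(2(1−ρ)) = 0.4218/(2·0.3505) = 0.60170

Final: 0.60170


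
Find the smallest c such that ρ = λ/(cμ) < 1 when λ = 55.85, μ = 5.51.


Stability requires cμ > λ ⇔ c > λ/μ.
λ/μ = 55.85/5.51 = 10.1361
Minimum integer c = ⌊10.1361⌋ + 1 = 11
Check: 11·5.51 = 60.61 > 55.85, while 10·5.51 = 55.10 ≤ 55.85

Final: 11 servers


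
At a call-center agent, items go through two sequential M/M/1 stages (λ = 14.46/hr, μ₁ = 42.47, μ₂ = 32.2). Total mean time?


Each node sees arrival rate λ = 14.46/hr (tandem ⇒ throughput preserved).
W₁ = 1/(μ₁−λ) = 1/(42.47−14.46) = 0.03570 hr
W₂ = 1/(μ₂−λ) = 1/(32.2−14.46) = 0.05637 hr
W_total = W₁ + W₂ = 0.03570 + 0.05637 = 0.09207 hr

Final: 0.09207 hr


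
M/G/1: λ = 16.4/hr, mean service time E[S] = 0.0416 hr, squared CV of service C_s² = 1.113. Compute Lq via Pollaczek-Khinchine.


ρ = λ·E[S] = 16.4·0.0416 = 0.6822
Lq = ρ²(1+C_s²)/(2(1−ρ)) = 0.4655·(1+1.113)/(2·0.3178)
= 0.4655·2.1130/0.6355 = 1.54755

Final: 1.54755


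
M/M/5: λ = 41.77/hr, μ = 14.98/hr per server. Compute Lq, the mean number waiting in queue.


a = λ/μ = 2.7884; ρ = a/5 = 0.5577
P₀ = 0.058880
Lq = P₀·a^c·ρ / (c!·(1−ρ)²) = 0.058880·168.56341·0.5577/(120·0.19565)
= 0.23575

Final: 0.23575


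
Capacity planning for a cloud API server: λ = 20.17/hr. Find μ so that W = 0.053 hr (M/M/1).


W = 1/(μ−λ) ⇒ μ − λ = 1/W = 1/0.053 = 18.8679
μ = λ + 1/W = 20.17 + 18.8679 = 39.0379 per hr

Final: 39.0379 /hr


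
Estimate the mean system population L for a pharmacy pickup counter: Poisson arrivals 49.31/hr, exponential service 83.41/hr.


ρ = λ/μ = 49.31/83.41 = 0.5912
L = ρ/(1−ρ) = 0.5912/(1 − 0.5912) = 0.5912/0.4088 = 1.4460

Final: 1.4460


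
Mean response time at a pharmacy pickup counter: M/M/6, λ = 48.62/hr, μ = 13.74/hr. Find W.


a = 3.5386; ρ = 0.5898; P₀ = 0.027788
Lq = P₀·a^c·ρ/(c!(1−ρ)²) = 0.26552
Wq = Lq/λ = 0.26552/48.62 = 0.005461 hr
W = Wq + 1/μ = 0.005461 + 0.07278 = 0.07824 hr

Final: 0.07824 hr


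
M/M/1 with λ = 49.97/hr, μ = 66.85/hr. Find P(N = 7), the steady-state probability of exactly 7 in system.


ρ = 49.97/66.85 = 0.7475
P_n = (1−ρ)·ρ^n = (1 − 0.7475)·0.7475^7 = 0.2525·0.130393 = 0.032925

Final: 0.032925


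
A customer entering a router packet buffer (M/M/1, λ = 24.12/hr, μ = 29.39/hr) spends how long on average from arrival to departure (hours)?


W = 1/(μ−λ) = 1/(29.39 − 24.12) = 1/5.27 = 0.1898 hr

Final: 0.1898 hr


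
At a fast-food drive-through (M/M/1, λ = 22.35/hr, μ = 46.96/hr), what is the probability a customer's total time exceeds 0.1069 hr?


W ~ Exponential(μ−λ) for M/M/1.
μ − λ = 46.96 − 22.35 = 24.6100
P(W > t) = e^{−(μ−λ)t} = e^{−2.6308} = 0.072020

Final: 0.072020


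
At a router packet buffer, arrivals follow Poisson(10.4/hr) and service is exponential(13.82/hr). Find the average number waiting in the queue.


ρ = 10.4/13.82 = 0.7525
Lq = ρ²/(1−ρ) = 0.5663/0.2475 = 2.2884

Final: 2.2884


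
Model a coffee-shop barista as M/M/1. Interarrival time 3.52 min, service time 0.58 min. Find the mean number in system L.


λ = 60/3.52 = 17.0455 /hr
μ = 60/0.58 = 103.4483 /hr
ρ = λ/μ = 17.0455/103.4483 = 0.1648
L = ρ/(1−ρ) = 0.1648/0.8352 = 0.1973

Final: 0.1973


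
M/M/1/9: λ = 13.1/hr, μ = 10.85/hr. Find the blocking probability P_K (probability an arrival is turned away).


ρ = λ/μ = 13.1/10.85 = 1.2074
P_K = (1−ρ)ρ^K/(1−ρ^(K+1)) = (-0.2074·5.452228)/(1 − 6.582874)
= -1.130646/-5.582874 = 0.202520

Final: 0.202520


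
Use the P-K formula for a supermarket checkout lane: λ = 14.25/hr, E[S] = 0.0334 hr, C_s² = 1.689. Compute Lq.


ρ = λ·E[S] = 14.25·0.0334 = 0.4759
Lq = ρ²(1+C_s²)/(2(1−ρ)) = 0.2265·(1+1.689)/(2·0.5241)
= 0.2265·2.6890/1.0481 = 0.58118

Final: 0.58118


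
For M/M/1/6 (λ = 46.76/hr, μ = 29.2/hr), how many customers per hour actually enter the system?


ρ = 1.6014; P_K = (1−ρ)ρ^6/(1−ρ^7) = 0.389976
λ_eff = λ(1 − P_K) = 46.76·(1 − 0.389976) = 46.76·0.610024 = 28.5247 /hr

Final: 28.5247 /hr


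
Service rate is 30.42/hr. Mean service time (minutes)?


Mean service time = 1/μ = 1/30.42 hour = 0.03287 hour
In minutes: 0.03287 × 60 = 1.9724 min

Final: 1.9724 min


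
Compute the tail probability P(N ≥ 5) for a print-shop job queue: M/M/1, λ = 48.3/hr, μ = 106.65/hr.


ρ = 48.3/106.65 = 0.4529
P(N ≥ n) = ρ^n = 0.4529^5 = 0.019052

Final: 0.019052


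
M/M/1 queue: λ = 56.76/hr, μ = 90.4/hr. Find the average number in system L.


ρ = λ/μ = 56.76/90.4 = 0.6279
L = ρ/(1−ρ) = 0.6279/(1 − 0.6279) = 0.6279/0.3721 = 1.6873

Final: 1.6873


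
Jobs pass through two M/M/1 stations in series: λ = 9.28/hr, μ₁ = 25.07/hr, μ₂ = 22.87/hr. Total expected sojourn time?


Each node sees arrival rate λ = 9.28/hr (tandem ⇒ throughput preserved).
W₁ = 1/(μ₁−λ) = 1/(25.07−9.28) = 0.06333 hr
W₂ = 1/(μ₂−λ) = 1/(22.87−9.28) = 0.07358 hr
W_total = W₁ + W₂ = 0.06333 + 0.07358 = 0.13691 hr

Final: 0.13691 hr


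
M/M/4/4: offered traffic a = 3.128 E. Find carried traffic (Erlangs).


B(4,3.128) = 0.220260 (Erlang-B)
Carried load = a(1 − B) = 3.128·(1 − 0.220260) = 3.128·0.779740 = 2.4390 E

Final: 2.4390 Erlangs


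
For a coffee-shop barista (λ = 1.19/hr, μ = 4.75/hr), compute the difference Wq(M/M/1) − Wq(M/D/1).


ρ = 1.19/4.75 = 0.2505
Wq(M/M/1) = ρ/(μ−λ) = 0.2505/3.56 = 0.07037 hr
Wq(M/D/1) = ρ/(2(μ−λ)) = 0.03519 hr
Savings = 0.07037 − 0.03519 = 0.03519 hr

Final: 0.03519 hr


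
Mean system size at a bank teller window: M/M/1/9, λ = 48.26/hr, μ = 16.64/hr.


ρ = 48.26/16.64 = 2.9002
L = ρ[1 − (K+1)ρ^K + Kρ^(K+1)] / [(1−ρ)(1−ρ^(K+1))]
Numerator: 2.9002·(1 − 10·14517.972204 + 9·42105.609288) = 677994.303642
Denominator: (-1.9002)·(-42104.609288) = 80008.878947
L = 677994.303642/80008.878947 = 8.4740

Final: 8.4740


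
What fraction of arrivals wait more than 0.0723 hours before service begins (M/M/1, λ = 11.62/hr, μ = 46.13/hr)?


ρ = 11.62/46.13 = 0.2519
P(Wq > t) = ρ·e^{−(μ−λ)t} = 0.2519·e^{−2.4951}
= 0.2519·0.082490 = 0.020779

Final: 0.020779


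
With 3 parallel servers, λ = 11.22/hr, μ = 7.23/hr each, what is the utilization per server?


ρ = λ/(cμ) = 11.22/(3·7.23) = 11.22/21.69 = 0.5173

Final: 0.5173


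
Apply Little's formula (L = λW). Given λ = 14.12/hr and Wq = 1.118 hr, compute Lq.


Lq = λWq = 14.12·1.118 = 15.7862

Final: 15.7862


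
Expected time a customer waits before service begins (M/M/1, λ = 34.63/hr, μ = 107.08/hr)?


ρ = 34.63/107.08 = 0.3234
Wq = ρ/(μ−λ) = 0.3234/(107.08 − 34.63) = 0.3234/72.45 = 0.004464 hr

Final: 0.004464 hr


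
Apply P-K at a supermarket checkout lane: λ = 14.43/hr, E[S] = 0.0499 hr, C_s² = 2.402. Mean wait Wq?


ρ = λ·E[S] = 14.43·0.0499 = 0.7201
E[S²] = E[S]²(1+C_s²) = 0.0499²·(1+2.402) = 0.008471
Wq = λ·E[S²]/(2(1−ρ)) = 14.43·0.008471/(2·0.2799) = 0.21832 hr

Final: 0.21832 hr


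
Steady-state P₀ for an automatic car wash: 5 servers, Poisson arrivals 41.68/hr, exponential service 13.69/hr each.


a = λ/μ = 41.68/13.69 = 3.0446; ρ = a/c = 0.6089
Σ_{k=0}^{4} a^k/k! (terms k=0..4) = 1.00000 + 3.04456 + 4.63467 + 4.70350 + 3.58002 = 16.96275
Tail: a^5/(5!(1−ρ)) = 261.59010/(120·0.3911) = 5.57398
P₀ = 1/(16.96275 + 5.57398) = 1/22.53673 = 0.044372

Final: 0.044372


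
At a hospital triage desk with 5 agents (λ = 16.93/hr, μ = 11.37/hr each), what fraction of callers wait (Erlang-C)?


a = λ/μ = 1.4890; ρ = a/5 = 0.2978
P₀ = 0.225251 (from M/M/c formula)
C(c,a) = [a^c/(c!(1−ρ))]·P₀ = [7.31952/(120·0.7022)]·0.225251
= 0.08686·0.225251 = 0.019566

Final: 0.019566


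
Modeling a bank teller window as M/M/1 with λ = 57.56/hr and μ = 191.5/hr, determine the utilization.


ρ = λ/μ = 57.56/191.5 = 0.3006

Final: 0.3006


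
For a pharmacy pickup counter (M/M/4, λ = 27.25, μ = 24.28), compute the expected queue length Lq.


a = λ/μ = 1.1223; ρ = a/4 = 0.2806
P₀ = 0.324714
Lq = P₀·a^c·ρ / (c!·(1−ρ)²) = 0.324714·1.58661·0.2806/(24·0.51756)
= 0.01164

Final: 0.01164


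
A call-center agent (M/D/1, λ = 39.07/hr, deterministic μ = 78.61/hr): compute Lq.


ρ = 39.07/78.61 = 0.4970
M/D/1: Lq = ρ²/(2(1−ρ)) = 0.2470/(2·0.5030) = 0.24555

Final: 0.24555


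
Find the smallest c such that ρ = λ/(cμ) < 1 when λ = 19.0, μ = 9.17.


Stability requires cμ > λ ⇔ c > λ/μ.
λ/μ = 19.0/9.17 = 2.0720
Minimum integer c = ⌊2.0720⌋ + 1 = 3
Check: 3·9.17 = 27.51 > 19.0, while 2·9.17 = 18.34 ≤ 19.0

Final: 3 servers


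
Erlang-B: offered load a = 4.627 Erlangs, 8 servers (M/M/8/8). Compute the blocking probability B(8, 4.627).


B(c,a) = (a^c/c!) / Σ_{k=0}^{c} a^k/k!
a^8/8! = 5.210453
Σ terms (k=0..8): 1.00000 + 4.62700 + 10.70456 + 16.51001 + 19.09795 + 17.67324 + 13.62902 + 9.00878 + 5.21045 = 97.461013
B = 5.210453/97.461013 = 0.053462

Final: 0.053462


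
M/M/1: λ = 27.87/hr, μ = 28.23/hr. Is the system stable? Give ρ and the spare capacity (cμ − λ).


Total capacity cμ = 1·28.23 = 28.23/hr
ρ = λ/(cμ) = 27.87/28.23 = 0.9872
Stable ⇔ ρ < 1: YES
Spare capacity = cμ − λ = 28.23 − 27.87 = 0.36/hr

Final: ρ = 0.9872; stable; margin = 0.36/hr


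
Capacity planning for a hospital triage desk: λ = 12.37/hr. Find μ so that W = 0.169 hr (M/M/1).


W = 1/(μ−λ) ⇒ μ − λ = 1/W = 1/0.169 = 5.9172
μ = λ + 1/W = 12.37 + 5.9172 = 18.2872 per hr

Final: 18.2872 /hr


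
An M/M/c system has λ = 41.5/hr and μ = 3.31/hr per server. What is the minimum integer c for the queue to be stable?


Stability requires cμ > λ ⇔ c > λ/μ.
λ/μ = 41.5/3.31 = 12.5378
Minimum integer c = ⌊12.5378⌋ + 1 = 13
Check: 13·3.31 = 43.03 > 41.5, while 12·3.31 = 39.72 ≤ 41.5

Final: 13 servers


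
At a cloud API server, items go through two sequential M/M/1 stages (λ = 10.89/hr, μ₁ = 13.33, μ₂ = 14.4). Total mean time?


Each node sees arrival rate λ = 10.89/hr (tandem ⇒ throughput preserved).
W₁ = 1/(μ₁−λ) = 1/(13.33−10.89) = 0.40984 hr
W₂ = 1/(μ₂−λ) = 1/(14.4−10.89) = 0.28490 hr
W_total = W₁ + W₂ = 0.40984 + 0.28490 = 0.69474 hr

Final: 0.69474 hr


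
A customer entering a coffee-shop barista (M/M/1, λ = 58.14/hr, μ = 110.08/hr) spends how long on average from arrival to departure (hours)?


W = 1/(μ−λ) = 1/(110.08 − 58.14) = 1/51.94 = 0.01925 hr

Final: 0.01925 hr


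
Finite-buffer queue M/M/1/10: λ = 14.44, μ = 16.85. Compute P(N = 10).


ρ = λ/μ = 14.44/16.85 = 0.8570
P_K = (1−ρ)ρ^K/(1−ρ^(K+1)) = (0.1430·0.213635)/(1 − 0.183080)
= 0.030556/0.816920 = 0.037403

Final: 0.037403


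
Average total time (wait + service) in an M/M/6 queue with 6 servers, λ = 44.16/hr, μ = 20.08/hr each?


a = 2.1992; ρ = 0.3665; P₀ = 0.110600
Lq = P₀·a^c·ρ/(c!(1−ρ)²) = 0.01587
Wq = Lq/λ = 0.01587/44.16 = 0.0003595 hr
W = Wq + 1/μ = 0.0003595 + 0.04980 = 0.05016 hr

Final: 0.05016 hr


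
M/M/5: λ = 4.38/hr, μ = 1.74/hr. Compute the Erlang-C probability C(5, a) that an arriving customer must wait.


a = λ/μ = 2.5172; ρ = a/5 = 0.5034
P₀ = 0.078659 (from M/M/c formula)
C(c,a) = [a^c/(c!(1−ρ))]·P₀ = [101.07048/(120·0.4966)]·0.078659
= 1.69621·0.078659 = 0.133422

Final: 0.133422


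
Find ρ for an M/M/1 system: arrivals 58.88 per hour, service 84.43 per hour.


ρ = λ/μ = 58.88/84.43 = 0.6974

Final: 0.6974


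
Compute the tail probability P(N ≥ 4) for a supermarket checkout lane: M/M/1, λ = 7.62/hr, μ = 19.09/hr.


ρ = 7.62/19.09 = 0.3992
P(N ≥ n) = ρ^n = 0.3992^4 = 0.025386

Final: 0.025386


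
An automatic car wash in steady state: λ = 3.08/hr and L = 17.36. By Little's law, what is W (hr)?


W = L/λ = 17.36/3.08 = 5.6364 hr

Final: 5.6364 hr


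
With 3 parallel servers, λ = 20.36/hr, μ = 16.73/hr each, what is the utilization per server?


ρ = λ/(cμ) = 20.36/(3·16.73) = 20.36/50.19 = 0.4057

Final: 0.4057


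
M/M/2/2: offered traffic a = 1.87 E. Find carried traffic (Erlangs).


B(2,1.87) = 0.378579 (Erlang-B)
Carried load = a(1 − B) = 1.87·(1 − 0.378579) = 1.87·0.621421 = 1.1621 E

Final: 1.1621 Erlangs


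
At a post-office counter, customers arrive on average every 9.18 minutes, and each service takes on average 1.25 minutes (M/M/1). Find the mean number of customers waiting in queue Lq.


λ = 60/9.18 = 6.5359 /hr
μ = 60/1.25 = 48.0000 /hr
ρ = λ/μ = 6.5359/48.0000 = 0.1362
Lq = ρ²/(1−ρ) = 0.01854/0.8638 = 0.02146

Final: 0.02146


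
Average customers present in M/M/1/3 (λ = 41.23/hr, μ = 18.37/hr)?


ρ = 41.23/18.37 = 2.2444
L = ρ[1 − (K+1)ρ^K + Kρ^(K+1)] / [(1−ρ)(1−ρ^(K+1))]
Numerator: 2.2444·(1 − 4·11.306093 + 3·25.375623) = 71.602615
Denominator: (-1.2444)·(-24.375623) = 30.333519
L = 71.602615/30.333519 = 2.3605

Final: 2.3605


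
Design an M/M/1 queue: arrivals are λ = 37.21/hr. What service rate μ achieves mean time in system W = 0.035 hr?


W = 1/(μ−λ) ⇒ μ − λ = 1/W = 1/0.035 = 28.5714
μ = λ + 1/W = 37.21 + 28.5714 = 65.7814 per hr

Final: 65.7814 /hr


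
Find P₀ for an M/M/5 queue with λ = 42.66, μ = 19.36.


a = λ/μ = 42.66/19.36 = 2.2035; ρ = a/c = 0.4407
Σ_{k=0}^{4} a^k/k! (terms k=0..4) = 1.00000 + 2.20351 + 2.42773 + 1.78318 + 0.98231 = 8.39674
Tail: a^5/(5!(1−ρ)) = 51.94904/(120·0.5593) = 0.77402
P₀ = 1/(8.39674 + 0.77402) = 1/9.17076 = 0.109042

Final: 0.109042


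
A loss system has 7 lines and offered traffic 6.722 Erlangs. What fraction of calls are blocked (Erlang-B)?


B(c,a) = (a^c/c!) / Σ_{k=0}^{c} a^k/k!
a^7/7! = 123.043598
Σ terms (k=0..7): 1.00000 + 6.72200 + 22.59264 + 50.62258 + 85.07125 + 114.36978 + 128.13228 + 123.04360 = 531.554127
B = 123.043598/531.554127 = 0.231479

Final: 0.231479


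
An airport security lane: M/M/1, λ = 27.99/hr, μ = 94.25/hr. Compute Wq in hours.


ρ = 27.99/94.25 = 0.2970
Wq = ρ/(μ−λ) = 0.2970/(94.25 − 27.99) = 0.2970/66.26 = 0.004482 hr

Final: 0.004482 hr


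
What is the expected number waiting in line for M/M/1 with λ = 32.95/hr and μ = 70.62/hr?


ρ = 32.95/70.62 = 0.4666
Lq = ρ²/(1−ρ) = 0.2177/0.5334 = 0.4081

Final: 0.4081


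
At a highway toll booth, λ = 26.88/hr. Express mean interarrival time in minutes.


Mean interarrival time = 1/λ = 1/26.88 hour = 0.03720 hour
In minutes: 0.03720 × 60 = 2.2321 min

Final: 2.2321 min


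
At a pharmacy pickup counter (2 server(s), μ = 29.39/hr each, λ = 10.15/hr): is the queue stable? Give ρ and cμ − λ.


Total capacity cμ = 2·29.39 = 58.78/hr
ρ = λ/(cμ) = 10.15/58.78 = 0.1727
Stable ⇔ ρ < 1: YES
Spare capacity = cμ − λ = 58.78 − 10.15 = 48.63/hr

Final: ρ = 0.1727; stable; margin = 48.63/hr


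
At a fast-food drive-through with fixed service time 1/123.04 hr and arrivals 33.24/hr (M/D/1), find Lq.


ρ = 33.24/123.04 = 0.2702
M/D/1: Lq = ρ²/(2(1−ρ)) = 0.07298/(2·0.7298) = 0.05000

Final: 0.05000


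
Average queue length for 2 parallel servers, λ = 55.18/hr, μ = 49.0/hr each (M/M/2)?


a = λ/μ = 1.1261; ρ = a/2 = 0.5631
P₀ = 0.279540
Lq = P₀·a^c·ρ / (c!·(1−ρ)²) = 0.279540·1.26815·0.5631/(2·0.19092)
= 0.52276

Final: 0.52276


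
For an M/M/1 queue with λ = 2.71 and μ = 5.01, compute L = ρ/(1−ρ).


ρ = λ/μ = 2.71/5.01 = 0.5409
L = ρ/(1−ρ) = 0.5409/(1 − 0.5409) = 0.5409/0.4591 = 1.1783

Final: 1.1783


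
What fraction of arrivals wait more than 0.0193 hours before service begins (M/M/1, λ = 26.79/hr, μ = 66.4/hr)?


ρ = 26.79/66.4 = 0.4035
P(Wq > t) = ρ·e^{−(μ−λ)t} = 0.4035·e^{−0.7645}
= 0.4035·0.465579 = 0.187844

Final: 0.187844


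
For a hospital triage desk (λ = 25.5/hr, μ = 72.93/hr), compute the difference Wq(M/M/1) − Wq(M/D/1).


ρ = 25.5/72.93 = 0.3497
Wq(M/M/1) = ρ/(μ−λ) = 0.3497/47.43 = 0.007372 hr
Wq(M/D/1) = ρ/(2(μ−λ)) = 0.003686 hr
Savings = 0.007372 − 0.003686 = 0.003686 hr

Final: 0.003686 hr


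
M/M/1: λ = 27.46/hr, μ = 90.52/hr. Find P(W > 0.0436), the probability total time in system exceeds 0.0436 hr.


W ~ Exponential(μ−λ) for M/M/1.
μ − λ = 90.52 − 27.46 = 63.0600
P(W > t) = e^{−(μ−λ)t} = e^{−2.7494} = 0.063965

Final: 0.063965


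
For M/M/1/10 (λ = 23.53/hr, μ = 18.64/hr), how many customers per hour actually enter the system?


ρ = 1.2623; P_K = (1−ρ)ρ^10/(1−ρ^11) = 0.225182
λ_eff = λ(1 − P_K) = 23.53·(1 − 0.225182) = 23.53·0.774818 = 18.2315 /hr

Final: 18.2315 /hr


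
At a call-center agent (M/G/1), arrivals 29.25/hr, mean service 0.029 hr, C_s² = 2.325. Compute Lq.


ρ = λ·E[S] = 29.25·0.029 = 0.8483
Lq = ρ²(1+C_s²)/(2(1−ρ)) = 0.7195·(1+2.325)/(2·0.1517)
= 0.7195·3.3250/0.3035 = 7.88280

Final: 7.88280


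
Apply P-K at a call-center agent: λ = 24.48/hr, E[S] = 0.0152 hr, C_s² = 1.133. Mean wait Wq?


ρ = λ·E[S] = 24.48·0.0152 = 0.3721
E[S²] = E[S]²(1+C_s²) = 0.0152²·(1+1.133) = 0.0004928
Wq = λ·E[S²]/(2(1−ρ)) = 24.48·0.0004928/(2·0.6279) = 0.009607 hr

Final: 0.009607 hr


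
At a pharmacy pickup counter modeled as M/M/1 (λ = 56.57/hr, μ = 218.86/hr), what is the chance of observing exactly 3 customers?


ρ = 56.57/218.86 = 0.2585
P_n = (1−ρ)·ρ^n = (1 − 0.2585)·0.2585^3 = 0.7415·0.017269 = 0.012805

Final: 0.012805


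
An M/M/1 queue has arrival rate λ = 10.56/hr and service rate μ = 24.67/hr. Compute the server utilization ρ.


ρ = λ/μ = 10.56/24.67 = 0.4281

Final: 0.4281


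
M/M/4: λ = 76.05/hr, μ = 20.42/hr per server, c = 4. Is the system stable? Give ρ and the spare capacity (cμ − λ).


Total capacity cμ = 4·20.42 = 81.68/hr
ρ = λ/(cμ) = 76.05/81.68 = 0.9311
Stable ⇔ ρ < 1: YES
Spare capacity = cμ − λ = 81.68 − 76.05 = 5.63/hr

Final: ρ = 0.9311; stable; margin = 5.63/hr


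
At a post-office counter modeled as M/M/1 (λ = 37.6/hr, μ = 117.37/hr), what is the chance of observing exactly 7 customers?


ρ = 37.6/117.37 = 0.3204
P_n = (1−ρ)·ρ^n = (1 − 0.3204)·0.3204^7 = 0.6796·0.0003463 = 0.0002353

Final: 0.0002353


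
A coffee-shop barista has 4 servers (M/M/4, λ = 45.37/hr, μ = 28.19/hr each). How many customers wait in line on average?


a = λ/μ = 1.6094; ρ = a/4 = 0.4024
P₀ = 0.197349
Lq = P₀·a^c·ρ / (c!·(1−ρ)²) = 0.197349·6.70957·0.4024/(24·0.35717)
= 0.06215

Final: 0.06215


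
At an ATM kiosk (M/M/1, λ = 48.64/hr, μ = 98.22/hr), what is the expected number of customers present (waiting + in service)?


ρ = λ/μ = 48.64/98.22 = 0.4952
L = ρ/(1−ρ) = 0.4952/(1 − 0.4952) = 0.4952/0.5048 = 0.9810

Final: 0.9810


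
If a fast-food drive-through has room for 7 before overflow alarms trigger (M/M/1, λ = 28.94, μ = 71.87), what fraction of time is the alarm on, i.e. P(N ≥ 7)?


ρ = 28.94/71.87 = 0.4027
P(N ≥ n) = ρ^n = 0.4027^7 = 0.001717

Final: 0.001717


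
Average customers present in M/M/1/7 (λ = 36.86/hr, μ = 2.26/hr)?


ρ = 36.86/2.26 = 16.3097
L = ρ[1 − (K+1)ρ^K + Kρ^(K+1)] / [(1−ρ)(1−ρ^(K+1))]
Numerator: 16.3097·(1 − 8·306992836.898897 + 7·5006971667.297943) = 531580876941.738342
Denominator: (-15.3097)·(-5006971666.297943) = 76655406926.508347
L = 531580876941.738342/76655406926.508347 = 6.9347

Final: 6.9347


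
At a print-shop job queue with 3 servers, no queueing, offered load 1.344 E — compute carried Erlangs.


B(3,1.344) = 0.110800 (Erlang-B)
Carried load = a(1 − B) = 1.344·(1 − 0.110800) = 1.344·0.889200 = 1.1951 E

Final: 1.1951 Erlangs


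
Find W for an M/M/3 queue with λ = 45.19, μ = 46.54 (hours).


a = 0.9710; ρ = 0.3237; P₀ = 0.374812
Lq = P₀·a^c·ρ/(c!(1−ρ)²) = 0.04047
Wq = Lq/λ = 0.04047/45.19 = 0.0008954 hr
W = Wq + 1/μ = 0.0008954 + 0.02149 = 0.02238 hr

Final: 0.02238 hr


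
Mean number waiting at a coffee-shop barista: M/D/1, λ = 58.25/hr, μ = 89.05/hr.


ρ = 58.25/89.05 = 0.6541
M/D/1: Lq = ρ²/(2(1−ρ)) = 0.4279/(2·0.3459) = 0.61855

Final: 0.61855


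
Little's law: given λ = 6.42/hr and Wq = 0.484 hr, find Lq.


Lq = λWq = 6.42·0.484 = 3.1073

Final: 3.1073


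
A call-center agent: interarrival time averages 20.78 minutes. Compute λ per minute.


λ = 1/(interarrival time) in consistent units.
1 minute = 1 min, so λ = 1/20.78 = 0.04812 per minute

Final: 0.04812 /min


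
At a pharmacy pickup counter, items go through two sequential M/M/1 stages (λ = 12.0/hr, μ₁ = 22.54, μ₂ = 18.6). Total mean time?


Each node sees arrival rate λ = 12.0/hr (tandem ⇒ throughput preserved).
W₁ = 1/(μ₁−λ) = 1/(22.54−12.0) = 0.09488 hr
W₂ = 1/(μ₂−λ) = 1/(18.6−12.0) = 0.15152 hr
W_total = W₁ + W₂ = 0.09488 + 0.15152 = 0.24639 hr

Final: 0.24639 hr


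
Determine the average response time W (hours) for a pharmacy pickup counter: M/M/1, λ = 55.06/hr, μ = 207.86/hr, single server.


W = 1/(μ−λ) = 1/(207.86 − 55.06) = 1/152.80 = 0.006545 hr

Final: 0.006545 hr


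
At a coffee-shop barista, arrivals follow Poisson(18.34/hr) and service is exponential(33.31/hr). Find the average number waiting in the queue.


ρ = 18.34/33.31 = 0.5506
Lq = ρ²/(1−ρ) = 0.3031/0.4494 = 0.6745

Final: 0.6745


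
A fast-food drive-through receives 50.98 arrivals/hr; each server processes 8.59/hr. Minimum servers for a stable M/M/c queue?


Stability requires cμ > λ ⇔ c > λ/μ.
λ/μ = 50.98/8.59 = 5.9348
Minimum integer c = ⌊5.9348⌋ + 1 = 6
Check: 6·8.59 = 51.54 > 50.98, while 5·8.59 = 42.95 ≤ 50.98

Final: 6 servers


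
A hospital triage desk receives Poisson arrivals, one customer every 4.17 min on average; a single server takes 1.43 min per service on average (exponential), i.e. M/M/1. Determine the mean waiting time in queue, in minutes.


λ = 60/4.17 = 14.3885 /hr
μ = 60/1.43 = 41.9580 /hr
ρ = λ/μ = 14.3885/41.9580 = 0.3429
Wq = ρ/(μ−λ) = 0.3429/(41.9580−14.3885) = 0.01244 hr
In minutes: 0.01244·60 = 0.7463 min

Final: 0.7463 min


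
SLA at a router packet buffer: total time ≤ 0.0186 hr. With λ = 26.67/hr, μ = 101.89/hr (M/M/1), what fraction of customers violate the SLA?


W ~ Exponential(μ−λ) for M/M/1.
μ − λ = 101.89 − 26.67 = 75.2200
P(W > t) = e^{−(μ−λ)t} = e^{−1.3991} = 0.246821

Final: 0.246821


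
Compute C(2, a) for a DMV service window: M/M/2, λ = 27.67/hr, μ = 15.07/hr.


a = λ/μ = 1.8361; ρ = a/2 = 0.9180
P₀ = 0.042726 (from M/M/c formula)
C(c,a) = [a^c/(c!(1−ρ))]·P₀ = [3.37126/(2·0.08195)]·0.042726
= 20.56876·0.042726 = 0.878824

Final: 0.878824


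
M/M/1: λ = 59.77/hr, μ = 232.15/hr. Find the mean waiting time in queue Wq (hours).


ρ = 59.77/232.15 = 0.2575
Wq = ρ/(μ−λ) = 0.2575/(232.15 − 59.77) = 0.2575/172.38 = 0.001494 hr

Final: 0.001494 hr


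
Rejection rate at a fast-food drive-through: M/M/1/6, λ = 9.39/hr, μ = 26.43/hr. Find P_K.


ρ = λ/μ = 9.39/26.43 = 0.3553
P_K = (1−ρ)ρ^K/(1−ρ^(K+1)) = (0.6447·0.002011)/(1 − 0.0007145)
= 0.001297/0.999286 = 0.001297

Final: 0.001297


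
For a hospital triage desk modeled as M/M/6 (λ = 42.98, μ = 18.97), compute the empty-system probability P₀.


a = λ/μ = 42.98/18.97 = 2.2657; ρ = a/c = 0.3776
Σ_{k=0}^{5} a^k/k! (terms k=0..5) = 1.00000 + 2.26568 + 2.56666 + 1.93841 + 1.09796 + 0.49752 = 9.36623
Tail: a^6/(6!(1−ρ)) = 135.26782/(720·0.6224) = 0.30186
P₀ = 1/(9.36623 + 0.30186) = 1/9.66809 = 0.103433

Final: 0.103433


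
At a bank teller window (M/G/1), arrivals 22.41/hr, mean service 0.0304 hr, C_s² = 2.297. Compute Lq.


ρ = λ·E[S] = 22.41·0.0304 = 0.6813
Lq = ρ²(1+C_s²)/(2(1−ρ)) = 0.4641·(1+2.297)/(2·0.3187)
= 0.4641·3.2970/0.6375 = 2.40043

Final: 2.40043


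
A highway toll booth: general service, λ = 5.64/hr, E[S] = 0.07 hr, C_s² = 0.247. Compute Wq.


ρ = λ·E[S] = 5.64·0.07 = 0.3948
E[S²] = E[S]²(1+C_s²) = 0.07²·(1+0.247) = 0.006110
Wq = λ·E[S²]/(2(1−ρ)) = 5.64·0.006110/(2·0.6052) = 0.02847 hr

Final: 0.02847 hr


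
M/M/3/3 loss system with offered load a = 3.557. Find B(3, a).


B(c,a) = (a^c/c!) / Σ_{k=0}^{c} a^k/k!
a^3/3! = 7.500675
Σ terms (k=0..3): 1.00000 + 3.55700 + 6.32612 + 7.50067 = 18.383799
B = 7.500675/18.383799 = 0.408005

Final: 0.408005


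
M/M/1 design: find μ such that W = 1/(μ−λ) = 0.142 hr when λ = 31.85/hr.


W = 1/(μ−λ) ⇒ μ − λ = 1/W = 1/0.142 = 7.0423
μ = λ + 1/W = 31.85 + 7.0423 = 38.8923 per hr

Final: 38.8923 /hr


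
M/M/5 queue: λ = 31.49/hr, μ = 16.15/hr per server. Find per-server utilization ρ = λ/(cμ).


ρ = λ/(cμ) = 31.49/(5·16.15) = 31.49/80.75 = 0.3900

Final: 0.3900


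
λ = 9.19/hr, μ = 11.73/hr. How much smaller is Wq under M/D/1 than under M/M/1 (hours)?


ρ = 9.19/11.73 = 0.7835
Wq(M/M/1) = ρ/(μ−λ) = 0.7835/2.54 = 0.30845 hr
Wq(M/D/1) = ρ/(2(μ−λ)) = 0.15422 hr
Savings = 0.30845 − 0.15422 = 0.15422 hr

Final: 0.15422 hr


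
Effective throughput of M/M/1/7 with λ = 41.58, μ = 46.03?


ρ = 0.9033; P_K = (1−ρ)ρ^7/(1−ρ^8) = 0.085240
λ_eff = λ(1 − P_K) = 41.58·(1 − 0.085240) = 41.58·0.914760 = 38.0357 /hr

Final: 38.0357 /hr


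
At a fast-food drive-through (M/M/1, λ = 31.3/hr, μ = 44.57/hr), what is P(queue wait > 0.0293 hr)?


ρ = 31.3/44.57 = 0.7023
P(Wq > t) = ρ·e^{−(μ−λ)t} = 0.7023·e^{−0.3888}
= 0.7023·0.677862 = 0.476040

Final: 0.476040


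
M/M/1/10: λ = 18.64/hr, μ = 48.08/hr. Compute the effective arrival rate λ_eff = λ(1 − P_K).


ρ = 0.3877; P_K = (1−ρ)ρ^10/(1−ρ^11) = 0.00004697
λ_eff = λ(1 − P_K) = 18.64·(1 − 0.00004697) = 18.64·0.999953 = 18.6391 /hr

Final: 18.6391 /hr


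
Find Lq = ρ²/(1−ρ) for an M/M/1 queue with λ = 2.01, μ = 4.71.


ρ = 2.01/4.71 = 0.4268
Lq = ρ²/(1−ρ) = 0.1821/0.5732 = 0.3177

Final: 0.3177


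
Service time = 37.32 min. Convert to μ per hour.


μ = 1/(service time) in consistent units.
1 hour = 60 min, so μ = 60/37.32 = 1.6077 per hour

Final: 1.6077 /hr


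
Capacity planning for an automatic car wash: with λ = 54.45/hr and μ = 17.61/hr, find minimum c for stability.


Stability requires cμ > λ ⇔ c > λ/μ.
λ/μ = 54.45/17.61 = 3.0920
Minimum integer c = ⌊3.0920⌋ + 1 = 4
Check: 4·17.61 = 70.44 > 54.45, while 3·17.61 = 52.83 ≤ 54.45

Final: 4 servers


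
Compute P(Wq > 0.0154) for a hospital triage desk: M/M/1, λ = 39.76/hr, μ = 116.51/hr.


ρ = 39.76/116.51 = 0.3413
P(Wq > t) = ρ·e^{−(μ−λ)t} = 0.3413·e^{−1.1820}
= 0.3413·0.306680 = 0.104657

Final: 0.104657


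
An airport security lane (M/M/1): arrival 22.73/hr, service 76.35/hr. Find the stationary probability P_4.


ρ = 22.73/76.35 = 0.2977
P_n = (1−ρ)·ρ^n = (1 − 0.2977)·0.2977^4 = 0.7023·0.007855 = 0.005517

Final: 0.005517


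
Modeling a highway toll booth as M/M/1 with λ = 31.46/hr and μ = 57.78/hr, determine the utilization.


ρ = λ/μ = 31.46/57.78 = 0.5445

Final: 0.5445


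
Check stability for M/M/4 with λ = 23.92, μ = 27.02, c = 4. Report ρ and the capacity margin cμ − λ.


Total capacity cμ = 4·27.02 = 108.08/hr
ρ = λ/(cμ) = 23.92/108.08 = 0.2213
Stable ⇔ ρ < 1: YES
Spare capacity = cμ − λ = 108.08 − 23.92 = 84.16/hr

Final: ρ = 0.2213; stable; margin = 84.16/hr


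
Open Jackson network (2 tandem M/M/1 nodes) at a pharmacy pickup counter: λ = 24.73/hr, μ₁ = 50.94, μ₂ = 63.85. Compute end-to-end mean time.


Each node sees arrival rate λ = 24.73/hr (tandem ⇒ throughput preserved).
W₁ = 1/(μ₁−λ) = 1/(50.94−24.73) = 0.03815 hr
W₂ = 1/(μ₂−λ) = 1/(63.85−24.73) = 0.02556 hr
W_total = W₁ + W₂ = 0.03815 + 0.02556 = 0.06372 hr

Final: 0.06372 hr


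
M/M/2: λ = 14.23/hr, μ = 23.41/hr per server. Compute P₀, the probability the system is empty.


a = λ/μ = 14.23/23.41 = 0.6079; ρ = a/c = 0.3039
Σ_{k=0}^{1} a^k/k! (terms k=0..1) = 1.00000 + 0.60786 = 1.60786
Tail: a^2/(2!(1−ρ)) = 0.36949/(2·0.6961) = 0.26541
P₀ = 1/(1.60786 + 0.26541) = 1/1.87327 = 0.533825

Final: 0.533825


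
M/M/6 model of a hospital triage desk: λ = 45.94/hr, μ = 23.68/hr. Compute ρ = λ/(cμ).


ρ = λ/(cμ) = 45.94/(6·23.68) = 45.94/142.08 = 0.3233

Final: 0.3233


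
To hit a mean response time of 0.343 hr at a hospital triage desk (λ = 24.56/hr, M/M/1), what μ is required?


W = 1/(μ−λ) ⇒ μ − λ = 1/W = 1/0.343 = 2.9155
μ = λ + 1/W = 24.56 + 2.9155 = 27.4755 per hr

Final: 27.4755 /hr


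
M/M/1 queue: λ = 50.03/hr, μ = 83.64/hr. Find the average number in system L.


ρ = λ/μ = 50.03/83.64 = 0.5982
L = ρ/(1−ρ) = 0.5982/(1 − 0.5982) = 0.5982/0.4018 = 1.4885

Final: 1.4885


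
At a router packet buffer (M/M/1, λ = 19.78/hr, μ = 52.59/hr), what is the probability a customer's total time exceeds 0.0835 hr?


W ~ Exponential(μ−λ) for M/M/1.
μ − λ = 52.59 − 19.78 = 32.8100
P(W > t) = e^{−(μ−λ)t} = e^{−2.7396} = 0.064594

Final: 0.064594


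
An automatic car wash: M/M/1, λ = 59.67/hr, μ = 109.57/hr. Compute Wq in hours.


ρ = 59.67/109.57 = 0.5446
Wq = ρ/(μ−λ) = 0.5446/(109.57 − 59.67) = 0.5446/49.90 = 0.01091 hr

Final: 0.01091 hr


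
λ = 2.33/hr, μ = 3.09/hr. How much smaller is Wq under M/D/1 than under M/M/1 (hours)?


ρ = 2.33/3.09 = 0.7540
Wq(M/M/1) = ρ/(μ−λ) = 0.7540/0.7600 = 0.99216 hr
Wq(M/D/1) = ρ/(2(μ−λ)) = 0.49608 hr
Savings = 0.99216 − 0.49608 = 0.49608 hr

Final: 0.49608 hr


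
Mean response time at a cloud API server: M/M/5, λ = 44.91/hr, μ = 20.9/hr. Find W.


a = 2.1488; ρ = 0.4298; P₀ = 0.115354
Lq = P₀·a^c·ρ/(c!(1−ρ)²) = 0.05820
Wq = Lq/λ = 0.05820/44.91 = 0.001296 hr
W = Wq + 1/μ = 0.001296 + 0.04785 = 0.04914 hr

Final: 0.04914 hr


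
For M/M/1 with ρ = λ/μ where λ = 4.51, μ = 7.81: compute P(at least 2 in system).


ρ = 4.51/7.81 = 0.5775
P(N ≥ n) = ρ^n = 0.5775^2 = 0.333466

Final: 0.333466


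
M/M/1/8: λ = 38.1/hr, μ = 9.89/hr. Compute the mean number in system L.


ρ = 38.1/9.89 = 3.8524
L = ρ[1 − (K+1)ρ^K + Kρ^(K+1)] / [(1−ρ)(1−ρ^(K+1))]
Numerator: 3.8524·(1 − 9·48509.798720 + 8·186877.991025) = 4077496.439153
Denominator: (-2.8524)·(-186876.991025) = 533043.469849
L = 4077496.439153/533043.469849 = 7.6495

Final: 7.6495


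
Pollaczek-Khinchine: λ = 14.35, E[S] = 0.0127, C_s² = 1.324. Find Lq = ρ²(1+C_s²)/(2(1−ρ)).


ρ = λ·E[S] = 14.35·0.0127 = 0.1822
Lq = ρ²(1+C_s²)/(2(1−ρ)) = 0.03321·(1+1.324)/(2·0.8178)
= 0.03321·2.3240/1.6355 = 0.04719

Final: 0.04719


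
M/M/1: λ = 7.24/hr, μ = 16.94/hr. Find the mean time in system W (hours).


W = 1/(μ−λ) = 1/(16.94 − 7.24) = 1/9.70 = 0.1031 hr

Final: 0.1031 hr


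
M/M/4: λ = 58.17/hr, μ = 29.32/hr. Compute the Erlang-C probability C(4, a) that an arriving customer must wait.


a = λ/μ = 1.9840; ρ = a/4 = 0.4960
P₀ = 0.132725 (from M/M/c formula)
C(c,a) = [a^c/(c!(1−ρ))]·P₀ = [15.49317/(24·0.5040)]·0.132725
= 1.28083·0.132725 = 0.169998

Final: 0.169998


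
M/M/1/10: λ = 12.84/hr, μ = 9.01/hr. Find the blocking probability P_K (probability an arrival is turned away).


ρ = λ/μ = 12.84/9.01 = 1.4251
P_K = (1−ρ)ρ^K/(1−ρ^(K+1)) = (-0.4251·34.546363)/(1 − 49.231442)
= -14.685080/-48.231442 = 0.304471

Final: 0.304471


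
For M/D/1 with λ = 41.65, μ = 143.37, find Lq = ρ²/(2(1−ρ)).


ρ = 41.65/143.37 = 0.2905
M/D/1: Lq = ρ²/(2(1−ρ)) = 0.08439/(2·0.7095) = 0.05948

Final: 0.05948


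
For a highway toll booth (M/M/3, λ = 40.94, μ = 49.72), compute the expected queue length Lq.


a = λ/μ = 0.8234; ρ = a/3 = 0.2745
P₀ = 0.436555
Lq = P₀·a^c·ρ / (c!·(1−ρ)²) = 0.436555·0.55828·0.2745/(6·0.52639)
= 0.02118

Final: 0.02118


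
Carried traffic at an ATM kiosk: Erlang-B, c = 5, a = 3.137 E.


B(5,3.137) = 0.121892 (Erlang-B)
Carried load = a(1 − B) = 3.137·(1 − 0.121892) = 3.137·0.878108 = 2.7546 E

Final: 2.7546 Erlangs


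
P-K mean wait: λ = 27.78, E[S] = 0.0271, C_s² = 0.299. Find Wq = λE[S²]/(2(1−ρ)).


ρ = λ·E[S] = 27.78·0.0271 = 0.7528
E[S²] = E[S]²(1+C_s²) = 0.0271²·(1+0.299) = 0.0009540
Wq = λ·E[S²]/(2(1−ρ)) = 27.78·0.0009540/(2·0.2472) = 0.05361 hr

Final: 0.05361 hr


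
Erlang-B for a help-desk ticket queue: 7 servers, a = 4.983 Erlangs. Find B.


B(c,a) = (a^c/c!) / Σ_{k=0}^{c} a^k/k!
a^7/7! = 15.135810
Σ terms (k=0..7): 1.00000 + 4.98300 + 12.41514 + 20.62156 + 25.68930 + 25.60196 + 21.26243 + 15.13581 = 126.709197
B = 15.135810/126.709197 = 0.119453

Final: 0.119453


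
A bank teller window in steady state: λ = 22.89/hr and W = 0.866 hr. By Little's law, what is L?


L = λW = 22.89·0.866 = 19.8227

Final: 19.8227


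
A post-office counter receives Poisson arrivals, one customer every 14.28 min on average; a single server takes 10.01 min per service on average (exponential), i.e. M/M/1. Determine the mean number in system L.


λ = 60/14.28 = 4.2017 /hr
μ = 60/10.01 = 5.9940 /hr
ρ = λ/μ = 4.2017/5.9940 = 0.7010
L = ρ/(1−ρ) = 0.7010/0.2990 = 2.3443

Final: 2.3443


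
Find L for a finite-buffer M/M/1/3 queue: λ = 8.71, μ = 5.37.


ρ = 8.71/5.37 = 1.6220
L = ρ[1 − (K+1)ρ^K + Kρ^(K+1)] / [(1−ρ)(1−ρ^(K+1))]
Numerator: 1.6220·(1 − 4·4.267088 + 3·6.921106) = 7.615110
Denominator: (-0.6220)·(-5.921106) = 3.682773
L = 7.615110/3.682773 = 2.0678

Final: 2.0678


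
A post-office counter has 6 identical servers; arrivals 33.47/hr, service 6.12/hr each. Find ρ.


ρ = λ/(cμ) = 33.47/(6·6.12) = 33.47/36.72 = 0.9115

Final: 0.9115


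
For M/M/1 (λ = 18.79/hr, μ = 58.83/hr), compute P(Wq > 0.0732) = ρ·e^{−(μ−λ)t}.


ρ = 18.79/58.83 = 0.3194
P(Wq > t) = ρ·e^{−(μ−λ)t} = 0.3194·e^{−2.9309}
= 0.3194·0.053348 = 0.017039

Final: 0.017039
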